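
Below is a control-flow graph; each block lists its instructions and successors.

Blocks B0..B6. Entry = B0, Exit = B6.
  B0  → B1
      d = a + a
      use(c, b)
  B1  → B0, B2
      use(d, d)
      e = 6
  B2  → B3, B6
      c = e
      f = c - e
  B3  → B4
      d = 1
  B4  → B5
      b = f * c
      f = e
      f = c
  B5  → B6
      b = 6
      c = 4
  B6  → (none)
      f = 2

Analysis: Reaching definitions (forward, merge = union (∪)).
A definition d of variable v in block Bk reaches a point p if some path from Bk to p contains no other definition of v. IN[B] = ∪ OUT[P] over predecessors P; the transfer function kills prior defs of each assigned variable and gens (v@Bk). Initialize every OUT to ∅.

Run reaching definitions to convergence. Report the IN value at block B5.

Per-block solution:
  B0: | IN={d@B0, e@B1} | OUT={d@B0, e@B1}
  B1: | IN={d@B0, e@B1} | OUT={d@B0, e@B1}
  B2: | IN={d@B0, e@B1} | OUT={c@B2, d@B0, e@B1, f@B2}
  B3: | IN={c@B2, d@B0, e@B1, f@B2} | OUT={c@B2, d@B3, e@B1, f@B2}
  B4: | IN={c@B2, d@B3, e@B1, f@B2} | OUT={b@B4, c@B2, d@B3, e@B1, f@B4}
  B5: | IN={b@B4, c@B2, d@B3, e@B1, f@B4} | OUT={b@B5, c@B5, d@B3, e@B1, f@B4}
  B6: | IN={b@B5, c@B2, c@B5, d@B0, d@B3, e@B1, f@B2, f@B4} | OUT={b@B5, c@B2, c@B5, d@B0, d@B3, e@B1, f@B6}

Merge at B5: IN[B5] = OUT[B4] = {b@B4, c@B2, d@B3, e@B1, f@B4}

Answer: {b@B4, c@B2, d@B3, e@B1, f@B4}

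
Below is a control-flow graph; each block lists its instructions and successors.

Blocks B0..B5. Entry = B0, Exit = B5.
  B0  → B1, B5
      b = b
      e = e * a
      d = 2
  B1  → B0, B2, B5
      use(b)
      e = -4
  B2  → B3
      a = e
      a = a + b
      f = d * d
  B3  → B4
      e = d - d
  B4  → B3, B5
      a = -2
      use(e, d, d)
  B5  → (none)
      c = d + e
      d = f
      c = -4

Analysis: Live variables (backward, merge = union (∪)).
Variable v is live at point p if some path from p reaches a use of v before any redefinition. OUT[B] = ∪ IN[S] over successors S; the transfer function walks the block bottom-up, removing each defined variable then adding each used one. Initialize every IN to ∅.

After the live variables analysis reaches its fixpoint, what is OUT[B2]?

Answer: {d, f}

Trace:
Per-block solution:
  B0:   IN={a, b, e, f}   OUT={a, b, d, e, f}
  B1:   IN={a, b, d, f}   OUT={a, b, d, e, f}
  B2:   IN={b, d, e}   OUT={d, f}
  B3:   IN={d, f}   OUT={d, e, f}
  B4:   IN={d, e, f}   OUT={d, e, f}
  B5:   IN={d, e, f}   OUT={}

Merge at B2: OUT[B2] = IN[B3] = {d, f}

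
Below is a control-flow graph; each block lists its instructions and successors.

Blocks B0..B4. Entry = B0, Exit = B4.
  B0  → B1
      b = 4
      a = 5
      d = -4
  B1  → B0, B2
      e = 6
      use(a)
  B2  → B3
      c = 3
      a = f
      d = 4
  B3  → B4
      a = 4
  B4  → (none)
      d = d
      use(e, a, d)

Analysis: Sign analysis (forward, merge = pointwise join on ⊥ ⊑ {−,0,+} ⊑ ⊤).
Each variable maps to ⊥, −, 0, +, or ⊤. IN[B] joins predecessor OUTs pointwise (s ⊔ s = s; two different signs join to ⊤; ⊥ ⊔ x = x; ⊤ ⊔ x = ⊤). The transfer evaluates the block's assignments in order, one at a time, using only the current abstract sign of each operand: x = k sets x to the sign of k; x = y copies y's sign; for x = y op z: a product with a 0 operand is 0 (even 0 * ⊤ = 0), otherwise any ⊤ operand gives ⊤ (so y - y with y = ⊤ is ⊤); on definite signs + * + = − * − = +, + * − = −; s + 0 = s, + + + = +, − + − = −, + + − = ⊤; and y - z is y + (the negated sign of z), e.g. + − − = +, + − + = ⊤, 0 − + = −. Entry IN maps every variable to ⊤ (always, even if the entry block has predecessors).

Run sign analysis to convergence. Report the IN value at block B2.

Per-block solution:
  B0:  IN=(all ⊤)  OUT={a:+, b:+, d:-; rest ⊤}
  B1:  IN={a:+, b:+, d:-; rest ⊤}  OUT={a:+, b:+, d:-, e:+; rest ⊤}
  B2:  IN={a:+, b:+, d:-, e:+; rest ⊤}  OUT={b:+, c:+, d:+, e:+; rest ⊤}
  B3:  IN={b:+, c:+, d:+, e:+; rest ⊤}  OUT={a:+, b:+, c:+, d:+, e:+; rest ⊤}
  B4:  IN={a:+, b:+, c:+, d:+, e:+; rest ⊤}  OUT={a:+, b:+, c:+, d:+, e:+; rest ⊤}

Merge at B2: IN[B2] = OUT[B1] = {a: +, b: +, c: ⊤, d: -, e: +, f: ⊤}

Answer: {a: +, b: +, c: ⊤, d: -, e: +, f: ⊤}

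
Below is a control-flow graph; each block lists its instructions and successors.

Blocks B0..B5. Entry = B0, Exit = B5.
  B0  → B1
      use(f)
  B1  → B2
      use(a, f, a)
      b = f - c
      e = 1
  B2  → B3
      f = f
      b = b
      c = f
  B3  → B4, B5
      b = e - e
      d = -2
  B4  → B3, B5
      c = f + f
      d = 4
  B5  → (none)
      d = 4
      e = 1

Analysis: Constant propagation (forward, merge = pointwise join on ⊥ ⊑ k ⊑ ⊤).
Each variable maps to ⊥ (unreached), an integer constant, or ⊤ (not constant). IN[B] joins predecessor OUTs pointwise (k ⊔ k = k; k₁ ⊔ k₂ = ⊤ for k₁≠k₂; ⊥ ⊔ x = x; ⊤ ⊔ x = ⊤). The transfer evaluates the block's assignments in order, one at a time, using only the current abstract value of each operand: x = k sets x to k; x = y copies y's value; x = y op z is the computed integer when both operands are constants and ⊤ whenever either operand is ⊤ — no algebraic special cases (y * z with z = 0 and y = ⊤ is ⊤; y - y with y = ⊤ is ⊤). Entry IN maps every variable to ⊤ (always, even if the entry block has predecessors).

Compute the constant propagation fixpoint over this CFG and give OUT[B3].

Fixpoint table:
  B0:  IN=(all ⊤)  OUT=(all ⊤)
  B1:  IN=(all ⊤)  OUT={e:1; rest ⊤}
  B2:  IN={e:1; rest ⊤}  OUT={e:1; rest ⊤}
  B3:  IN={e:1; rest ⊤}  OUT={b:0, d:-2, e:1; rest ⊤}
  B4:  IN={b:0, d:-2, e:1; rest ⊤}  OUT={b:0, d:4, e:1; rest ⊤}
  B5:  IN={b:0, e:1; rest ⊤}  OUT={b:0, d:4, e:1; rest ⊤}

Merge at B3: IN[B3] = OUT[B2] ⊔ OUT[B4] = {a: ⊤, b: ⊤, c: ⊤, d: ⊤, e: 1, f: ⊤}
Applying B3's transfer function to that IN value gives OUT[B3] (row B3 above).

Answer: {a: ⊤, b: 0, c: ⊤, d: -2, e: 1, f: ⊤}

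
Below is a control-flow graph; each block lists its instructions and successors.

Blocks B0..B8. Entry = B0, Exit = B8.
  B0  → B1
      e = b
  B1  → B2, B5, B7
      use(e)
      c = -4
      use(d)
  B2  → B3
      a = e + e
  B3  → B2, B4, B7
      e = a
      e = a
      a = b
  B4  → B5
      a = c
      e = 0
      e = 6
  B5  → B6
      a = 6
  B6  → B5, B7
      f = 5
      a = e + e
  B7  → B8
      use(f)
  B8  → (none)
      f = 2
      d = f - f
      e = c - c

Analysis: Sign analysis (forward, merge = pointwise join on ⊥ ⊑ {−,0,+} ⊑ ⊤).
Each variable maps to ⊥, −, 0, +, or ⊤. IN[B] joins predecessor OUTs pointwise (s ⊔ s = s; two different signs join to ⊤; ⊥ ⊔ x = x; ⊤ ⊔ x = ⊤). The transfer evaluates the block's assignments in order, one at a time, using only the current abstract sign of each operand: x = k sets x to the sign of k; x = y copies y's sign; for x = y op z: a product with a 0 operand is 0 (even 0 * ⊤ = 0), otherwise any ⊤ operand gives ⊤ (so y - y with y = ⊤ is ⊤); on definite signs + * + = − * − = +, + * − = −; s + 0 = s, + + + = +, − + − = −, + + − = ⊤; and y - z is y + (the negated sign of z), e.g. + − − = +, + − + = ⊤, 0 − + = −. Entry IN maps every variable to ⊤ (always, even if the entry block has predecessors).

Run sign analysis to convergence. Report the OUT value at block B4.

Converged values:
  B0:   IN=(all ⊤)   OUT=(all ⊤)
  B1:   IN=(all ⊤)   OUT={c:-; rest ⊤}
  B2:   IN={c:-; rest ⊤}   OUT={c:-; rest ⊤}
  B3:   IN={c:-; rest ⊤}   OUT={c:-; rest ⊤}
  B4:   IN={c:-; rest ⊤}   OUT={a:-, c:-, e:+; rest ⊤}
  B5:   IN={c:-; rest ⊤}   OUT={a:+, c:-; rest ⊤}
  B6:   IN={a:+, c:-; rest ⊤}   OUT={c:-, f:+; rest ⊤}
  B7:   IN={c:-; rest ⊤}   OUT={c:-; rest ⊤}
  B8:   IN={c:-; rest ⊤}   OUT={c:-, f:+; rest ⊤}

Merge at B4: IN[B4] = OUT[B3] = {a: ⊤, b: ⊤, c: -, d: ⊤, e: ⊤, f: ⊤}
Applying B4's transfer function to that IN value gives OUT[B4] (row B4 above).

Answer: {a: -, b: ⊤, c: -, d: ⊤, e: +, f: ⊤}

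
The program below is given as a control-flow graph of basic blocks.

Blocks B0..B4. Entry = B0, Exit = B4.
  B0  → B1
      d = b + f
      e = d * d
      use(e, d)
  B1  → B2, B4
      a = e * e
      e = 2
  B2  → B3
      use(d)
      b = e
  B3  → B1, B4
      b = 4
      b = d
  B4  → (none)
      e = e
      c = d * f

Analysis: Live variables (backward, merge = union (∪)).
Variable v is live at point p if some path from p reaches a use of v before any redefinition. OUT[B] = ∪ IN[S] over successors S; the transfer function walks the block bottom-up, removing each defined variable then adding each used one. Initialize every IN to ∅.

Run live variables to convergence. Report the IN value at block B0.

Answer: {b, f}

Trace:
Per-block solution:
  B0: | IN={b, f} | OUT={d, e, f}
  B1: | IN={d, e, f} | OUT={d, e, f}
  B2: | IN={d, e, f} | OUT={d, e, f}
  B3: | IN={d, e, f} | OUT={d, e, f}
  B4: | IN={d, e, f} | OUT={}

Merge at B0: OUT[B0] = IN[B1] = {d, e, f}
Applying B0's transfer function to that OUT value gives IN[B0] (row B0 above).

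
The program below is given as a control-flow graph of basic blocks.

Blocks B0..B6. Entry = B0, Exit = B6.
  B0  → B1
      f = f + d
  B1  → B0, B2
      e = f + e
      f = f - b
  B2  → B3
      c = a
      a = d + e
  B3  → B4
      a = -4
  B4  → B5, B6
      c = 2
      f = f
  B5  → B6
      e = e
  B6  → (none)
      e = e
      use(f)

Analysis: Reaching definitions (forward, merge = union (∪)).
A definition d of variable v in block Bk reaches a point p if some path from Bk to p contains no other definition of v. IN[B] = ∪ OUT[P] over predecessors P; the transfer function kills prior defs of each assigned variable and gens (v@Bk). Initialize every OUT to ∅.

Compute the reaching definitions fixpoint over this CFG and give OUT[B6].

Converged values:
  B0:   IN={e@B1, f@B1}   OUT={e@B1, f@B0}
  B1:   IN={e@B1, f@B0}   OUT={e@B1, f@B1}
  B2:   IN={e@B1, f@B1}   OUT={a@B2, c@B2, e@B1, f@B1}
  B3:   IN={a@B2, c@B2, e@B1, f@B1}   OUT={a@B3, c@B2, e@B1, f@B1}
  B4:   IN={a@B3, c@B2, e@B1, f@B1}   OUT={a@B3, c@B4, e@B1, f@B4}
  B5:   IN={a@B3, c@B4, e@B1, f@B4}   OUT={a@B3, c@B4, e@B5, f@B4}
  B6:   IN={a@B3, c@B4, e@B1, e@B5, f@B4}   OUT={a@B3, c@B4, e@B6, f@B4}

Merge at B6: IN[B6] = OUT[B4] ⊔ OUT[B5] = {a@B3, c@B4, e@B1, e@B5, f@B4}
Applying B6's transfer function to that IN value gives OUT[B6] (row B6 above).

Answer: {a@B3, c@B4, e@B6, f@B4}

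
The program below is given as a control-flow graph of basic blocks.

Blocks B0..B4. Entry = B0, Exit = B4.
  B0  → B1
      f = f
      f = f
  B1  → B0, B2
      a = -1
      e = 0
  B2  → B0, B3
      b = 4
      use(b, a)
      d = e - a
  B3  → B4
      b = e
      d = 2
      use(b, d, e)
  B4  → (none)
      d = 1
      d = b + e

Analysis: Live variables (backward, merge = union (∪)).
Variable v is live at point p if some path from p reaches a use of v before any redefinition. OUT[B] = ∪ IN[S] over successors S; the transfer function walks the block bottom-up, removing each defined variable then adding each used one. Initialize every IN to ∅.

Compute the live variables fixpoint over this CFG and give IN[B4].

Answer: {b, e}

Working:
Fixpoint table:
  B0:  IN={f}  OUT={f}
  B1:  IN={f}  OUT={a, e, f}
  B2:  IN={a, e, f}  OUT={e, f}
  B3:  IN={e}  OUT={b, e}
  B4:  IN={b, e}  OUT={}

B4 is the boundary node: OUT[B4] = {}
Applying B4's transfer function to that OUT value gives IN[B4] (row B4 above).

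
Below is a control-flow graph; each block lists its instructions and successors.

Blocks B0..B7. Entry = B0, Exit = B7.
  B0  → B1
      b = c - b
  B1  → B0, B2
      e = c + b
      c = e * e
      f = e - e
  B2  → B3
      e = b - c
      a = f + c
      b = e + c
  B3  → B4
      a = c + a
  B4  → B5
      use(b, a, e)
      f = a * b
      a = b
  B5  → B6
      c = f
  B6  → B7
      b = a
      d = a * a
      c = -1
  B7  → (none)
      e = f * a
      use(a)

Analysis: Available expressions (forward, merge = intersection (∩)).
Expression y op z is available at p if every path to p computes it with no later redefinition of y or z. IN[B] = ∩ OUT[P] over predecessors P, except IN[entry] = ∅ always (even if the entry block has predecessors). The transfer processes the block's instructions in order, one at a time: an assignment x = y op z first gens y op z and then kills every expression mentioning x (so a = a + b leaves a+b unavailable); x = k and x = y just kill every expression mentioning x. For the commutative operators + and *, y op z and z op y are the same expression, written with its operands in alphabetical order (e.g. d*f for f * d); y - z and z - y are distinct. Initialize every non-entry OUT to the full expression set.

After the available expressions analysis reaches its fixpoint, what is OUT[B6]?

Answer: {a*a}

Derivation:
Fixpoint table:
  B0:   IN={}   OUT={}
  B1:   IN={}   OUT={e*e, e-e}
  B2:   IN={e*e, e-e}   OUT={c+e, c+f}
  B3:   IN={c+e, c+f}   OUT={c+e, c+f}
  B4:   IN={c+e, c+f}   OUT={c+e}
  B5:   IN={c+e}   OUT={}
  B6:   IN={}   OUT={a*a}
  B7:   IN={a*a}   OUT={a*a, a*f}

Merge at B6: IN[B6] = OUT[B5] = {}
Applying B6's transfer function to that IN value gives OUT[B6] (row B6 above).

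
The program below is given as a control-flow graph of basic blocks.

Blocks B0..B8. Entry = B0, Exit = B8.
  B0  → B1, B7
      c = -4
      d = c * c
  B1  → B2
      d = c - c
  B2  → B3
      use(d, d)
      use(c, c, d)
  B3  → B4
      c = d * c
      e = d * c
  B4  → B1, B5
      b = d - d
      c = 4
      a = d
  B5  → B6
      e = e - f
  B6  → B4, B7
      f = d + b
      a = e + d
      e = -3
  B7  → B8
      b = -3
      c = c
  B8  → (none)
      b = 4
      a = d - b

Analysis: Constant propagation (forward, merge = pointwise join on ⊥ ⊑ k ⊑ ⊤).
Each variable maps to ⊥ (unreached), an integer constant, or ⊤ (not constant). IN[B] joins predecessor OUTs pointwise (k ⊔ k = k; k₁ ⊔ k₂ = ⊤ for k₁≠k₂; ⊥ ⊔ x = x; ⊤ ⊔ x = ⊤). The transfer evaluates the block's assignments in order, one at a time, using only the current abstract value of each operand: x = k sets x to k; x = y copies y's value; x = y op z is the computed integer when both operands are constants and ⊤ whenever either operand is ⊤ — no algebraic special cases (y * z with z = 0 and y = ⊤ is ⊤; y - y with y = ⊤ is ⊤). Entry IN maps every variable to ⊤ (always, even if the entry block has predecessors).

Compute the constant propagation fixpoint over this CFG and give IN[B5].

Fixpoint table:
  B0:   IN=(all ⊤)   OUT={c:-4, d:16; rest ⊤}
  B1:   IN=(all ⊤)   OUT=(all ⊤)
  B2:   IN=(all ⊤)   OUT=(all ⊤)
  B3:   IN=(all ⊤)   OUT=(all ⊤)
  B4:   IN=(all ⊤)   OUT={c:4; rest ⊤}
  B5:   IN={c:4; rest ⊤}   OUT={c:4; rest ⊤}
  B6:   IN={c:4; rest ⊤}   OUT={c:4, e:-3; rest ⊤}
  B7:   IN=(all ⊤)   OUT={b:-3; rest ⊤}
  B8:   IN={b:-3; rest ⊤}   OUT={b:4; rest ⊤}

Merge at B5: IN[B5] = OUT[B4] = {a: ⊤, b: ⊤, c: 4, d: ⊤, e: ⊤, f: ⊤}

Answer: {a: ⊤, b: ⊤, c: 4, d: ⊤, e: ⊤, f: ⊤}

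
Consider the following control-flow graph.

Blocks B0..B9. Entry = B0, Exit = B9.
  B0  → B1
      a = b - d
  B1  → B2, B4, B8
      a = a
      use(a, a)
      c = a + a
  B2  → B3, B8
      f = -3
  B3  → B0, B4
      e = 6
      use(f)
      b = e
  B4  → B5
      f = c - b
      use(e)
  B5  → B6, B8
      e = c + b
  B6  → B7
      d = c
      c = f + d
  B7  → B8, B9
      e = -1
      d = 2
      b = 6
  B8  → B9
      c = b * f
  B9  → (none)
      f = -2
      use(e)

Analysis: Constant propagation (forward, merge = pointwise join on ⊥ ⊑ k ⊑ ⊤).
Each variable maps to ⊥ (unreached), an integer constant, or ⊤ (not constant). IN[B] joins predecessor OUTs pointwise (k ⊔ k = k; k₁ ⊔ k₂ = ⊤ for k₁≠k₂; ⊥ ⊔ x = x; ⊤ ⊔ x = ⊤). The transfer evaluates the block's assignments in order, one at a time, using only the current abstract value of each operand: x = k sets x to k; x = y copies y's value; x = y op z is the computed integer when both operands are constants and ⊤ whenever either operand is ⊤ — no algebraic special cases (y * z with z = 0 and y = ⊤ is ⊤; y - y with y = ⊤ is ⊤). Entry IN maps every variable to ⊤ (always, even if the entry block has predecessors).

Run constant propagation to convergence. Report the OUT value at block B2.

Answer: {a: ⊤, b: ⊤, c: ⊤, d: ⊤, e: ⊤, f: -3}

Trace:
Per-block solution:
  B0:   IN=(all ⊤)   OUT=(all ⊤)
  B1:   IN=(all ⊤)   OUT=(all ⊤)
  B2:   IN=(all ⊤)   OUT={f:-3; rest ⊤}
  B3:   IN={f:-3; rest ⊤}   OUT={b:6, e:6, f:-3; rest ⊤}
  B4:   IN=(all ⊤)   OUT=(all ⊤)
  B5:   IN=(all ⊤)   OUT=(all ⊤)
  B6:   IN=(all ⊤)   OUT=(all ⊤)
  B7:   IN=(all ⊤)   OUT={b:6, d:2, e:-1; rest ⊤}
  B8:   IN=(all ⊤)   OUT=(all ⊤)
  B9:   IN=(all ⊤)   OUT={f:-2; rest ⊤}

Merge at B2: IN[B2] = OUT[B1] = {a: ⊤, b: ⊤, c: ⊤, d: ⊤, e: ⊤, f: ⊤}
Applying B2's transfer function to that IN value gives OUT[B2] (row B2 above).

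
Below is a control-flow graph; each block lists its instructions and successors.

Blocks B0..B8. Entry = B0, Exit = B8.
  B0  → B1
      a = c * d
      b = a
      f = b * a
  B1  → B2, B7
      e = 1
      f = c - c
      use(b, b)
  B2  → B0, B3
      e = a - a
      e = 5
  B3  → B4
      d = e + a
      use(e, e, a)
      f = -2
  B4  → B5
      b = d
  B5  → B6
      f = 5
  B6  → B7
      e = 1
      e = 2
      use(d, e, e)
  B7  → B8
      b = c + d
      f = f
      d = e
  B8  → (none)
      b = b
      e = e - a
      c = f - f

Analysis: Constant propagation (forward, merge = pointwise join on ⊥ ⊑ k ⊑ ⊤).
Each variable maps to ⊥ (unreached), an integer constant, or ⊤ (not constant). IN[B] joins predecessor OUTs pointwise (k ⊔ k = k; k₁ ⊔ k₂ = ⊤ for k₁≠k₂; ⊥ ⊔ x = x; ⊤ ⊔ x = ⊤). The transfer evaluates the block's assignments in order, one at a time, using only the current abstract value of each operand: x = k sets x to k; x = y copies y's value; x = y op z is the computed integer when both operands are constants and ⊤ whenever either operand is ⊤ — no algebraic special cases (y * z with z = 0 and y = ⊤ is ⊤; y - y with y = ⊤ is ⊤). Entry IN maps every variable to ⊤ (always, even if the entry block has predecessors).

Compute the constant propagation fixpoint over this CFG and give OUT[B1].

Answer: {a: ⊤, b: ⊤, c: ⊤, d: ⊤, e: 1, f: ⊤}

Working:
Converged values:
  B0: | IN=(all ⊤) | OUT=(all ⊤)
  B1: | IN=(all ⊤) | OUT={e:1; rest ⊤}
  B2: | IN={e:1; rest ⊤} | OUT={e:5; rest ⊤}
  B3: | IN={e:5; rest ⊤} | OUT={e:5, f:-2; rest ⊤}
  B4: | IN={e:5, f:-2; rest ⊤} | OUT={e:5, f:-2; rest ⊤}
  B5: | IN={e:5, f:-2; rest ⊤} | OUT={e:5, f:5; rest ⊤}
  B6: | IN={e:5, f:5; rest ⊤} | OUT={e:2, f:5; rest ⊤}
  B7: | IN=(all ⊤) | OUT=(all ⊤)
  B8: | IN=(all ⊤) | OUT=(all ⊤)

Merge at B1: IN[B1] = OUT[B0] = {a: ⊤, b: ⊤, c: ⊤, d: ⊤, e: ⊤, f: ⊤}
Applying B1's transfer function to that IN value gives OUT[B1] (row B1 above).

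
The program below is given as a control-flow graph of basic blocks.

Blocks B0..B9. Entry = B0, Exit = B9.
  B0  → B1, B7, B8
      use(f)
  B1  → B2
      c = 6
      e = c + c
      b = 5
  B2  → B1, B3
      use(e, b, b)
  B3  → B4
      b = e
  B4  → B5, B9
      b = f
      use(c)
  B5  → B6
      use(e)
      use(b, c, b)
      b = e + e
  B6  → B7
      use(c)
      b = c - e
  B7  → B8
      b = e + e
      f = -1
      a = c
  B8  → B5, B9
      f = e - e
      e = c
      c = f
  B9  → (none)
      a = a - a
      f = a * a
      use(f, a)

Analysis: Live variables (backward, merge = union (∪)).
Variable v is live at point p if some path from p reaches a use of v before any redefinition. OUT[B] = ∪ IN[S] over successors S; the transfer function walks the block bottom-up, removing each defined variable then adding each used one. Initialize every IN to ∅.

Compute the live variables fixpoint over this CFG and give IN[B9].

Per-block solution:
  B0:   IN={a, b, c, e, f}   OUT={a, b, c, e, f}
  B1:   IN={a, f}   OUT={a, b, c, e, f}
  B2:   IN={a, b, c, e, f}   OUT={a, c, e, f}
  B3:   IN={a, c, e, f}   OUT={a, c, e, f}
  B4:   IN={a, c, e, f}   OUT={a, b, c, e}
  B5:   IN={b, c, e}   OUT={c, e}
  B6:   IN={c, e}   OUT={c, e}
  B7:   IN={c, e}   OUT={a, b, c, e}
  B8:   IN={a, b, c, e}   OUT={a, b, c, e}
  B9:   IN={a}   OUT={}

B9 is the boundary node: OUT[B9] = {}
Applying B9's transfer function to that OUT value gives IN[B9] (row B9 above).

Answer: {a}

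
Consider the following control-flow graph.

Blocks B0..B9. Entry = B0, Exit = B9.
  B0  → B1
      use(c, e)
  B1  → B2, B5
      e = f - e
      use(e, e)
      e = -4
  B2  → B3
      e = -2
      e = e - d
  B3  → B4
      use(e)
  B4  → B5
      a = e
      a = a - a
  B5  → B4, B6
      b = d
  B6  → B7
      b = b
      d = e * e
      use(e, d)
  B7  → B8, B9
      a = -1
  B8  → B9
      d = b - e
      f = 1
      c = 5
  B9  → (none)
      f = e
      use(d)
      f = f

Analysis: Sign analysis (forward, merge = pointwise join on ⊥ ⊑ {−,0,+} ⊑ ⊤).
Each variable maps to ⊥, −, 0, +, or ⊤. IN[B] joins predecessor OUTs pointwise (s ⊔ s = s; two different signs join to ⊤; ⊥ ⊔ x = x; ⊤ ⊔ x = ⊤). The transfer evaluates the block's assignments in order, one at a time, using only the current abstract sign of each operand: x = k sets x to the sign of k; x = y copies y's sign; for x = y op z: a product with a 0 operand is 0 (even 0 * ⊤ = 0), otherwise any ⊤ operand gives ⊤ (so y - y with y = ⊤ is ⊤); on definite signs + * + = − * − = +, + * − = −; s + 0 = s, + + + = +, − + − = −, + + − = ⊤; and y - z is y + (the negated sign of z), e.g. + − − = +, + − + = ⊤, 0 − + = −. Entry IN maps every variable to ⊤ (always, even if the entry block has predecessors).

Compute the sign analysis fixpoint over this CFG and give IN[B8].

Answer: {a: -, b: ⊤, c: ⊤, d: ⊤, e: ⊤, f: ⊤}

Working:
Fixpoint table:
  B0:  IN=(all ⊤)  OUT=(all ⊤)
  B1:  IN=(all ⊤)  OUT={e:-; rest ⊤}
  B2:  IN={e:-; rest ⊤}  OUT=(all ⊤)
  B3:  IN=(all ⊤)  OUT=(all ⊤)
  B4:  IN=(all ⊤)  OUT=(all ⊤)
  B5:  IN=(all ⊤)  OUT=(all ⊤)
  B6:  IN=(all ⊤)  OUT=(all ⊤)
  B7:  IN=(all ⊤)  OUT={a:-; rest ⊤}
  B8:  IN={a:-; rest ⊤}  OUT={a:-, c:+, f:+; rest ⊤}
  B9:  IN={a:-; rest ⊤}  OUT={a:-; rest ⊤}

Merge at B8: IN[B8] = OUT[B7] = {a: -, b: ⊤, c: ⊤, d: ⊤, e: ⊤, f: ⊤}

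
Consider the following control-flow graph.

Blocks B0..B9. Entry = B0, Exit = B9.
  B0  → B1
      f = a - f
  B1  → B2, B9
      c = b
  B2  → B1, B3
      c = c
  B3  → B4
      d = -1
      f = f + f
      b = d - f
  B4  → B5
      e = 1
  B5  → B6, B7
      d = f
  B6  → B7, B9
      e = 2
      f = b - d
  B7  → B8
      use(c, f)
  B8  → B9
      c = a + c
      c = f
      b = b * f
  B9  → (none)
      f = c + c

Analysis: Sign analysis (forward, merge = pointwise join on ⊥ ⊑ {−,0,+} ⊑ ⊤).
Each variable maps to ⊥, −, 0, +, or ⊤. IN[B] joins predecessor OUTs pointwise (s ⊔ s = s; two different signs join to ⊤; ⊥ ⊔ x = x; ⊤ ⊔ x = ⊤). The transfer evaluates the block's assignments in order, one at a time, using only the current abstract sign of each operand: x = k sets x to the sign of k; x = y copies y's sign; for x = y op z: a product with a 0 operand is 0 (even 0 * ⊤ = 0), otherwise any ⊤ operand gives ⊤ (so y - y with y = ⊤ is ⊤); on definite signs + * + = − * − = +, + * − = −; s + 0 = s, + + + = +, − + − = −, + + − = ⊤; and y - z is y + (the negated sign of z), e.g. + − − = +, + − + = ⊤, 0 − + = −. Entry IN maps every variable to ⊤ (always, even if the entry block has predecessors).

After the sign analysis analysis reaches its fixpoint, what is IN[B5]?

Per-block solution:
  B0:  IN=(all ⊤)  OUT=(all ⊤)
  B1:  IN=(all ⊤)  OUT=(all ⊤)
  B2:  IN=(all ⊤)  OUT=(all ⊤)
  B3:  IN=(all ⊤)  OUT={d:-; rest ⊤}
  B4:  IN={d:-; rest ⊤}  OUT={d:-, e:+; rest ⊤}
  B5:  IN={d:-, e:+; rest ⊤}  OUT={e:+; rest ⊤}
  B6:  IN={e:+; rest ⊤}  OUT={e:+; rest ⊤}
  B7:  IN={e:+; rest ⊤}  OUT={e:+; rest ⊤}
  B8:  IN={e:+; rest ⊤}  OUT={e:+; rest ⊤}
  B9:  IN=(all ⊤)  OUT=(all ⊤)

Merge at B5: IN[B5] = OUT[B4] = {a: ⊤, b: ⊤, c: ⊤, d: -, e: +, f: ⊤}

Answer: {a: ⊤, b: ⊤, c: ⊤, d: -, e: +, f: ⊤}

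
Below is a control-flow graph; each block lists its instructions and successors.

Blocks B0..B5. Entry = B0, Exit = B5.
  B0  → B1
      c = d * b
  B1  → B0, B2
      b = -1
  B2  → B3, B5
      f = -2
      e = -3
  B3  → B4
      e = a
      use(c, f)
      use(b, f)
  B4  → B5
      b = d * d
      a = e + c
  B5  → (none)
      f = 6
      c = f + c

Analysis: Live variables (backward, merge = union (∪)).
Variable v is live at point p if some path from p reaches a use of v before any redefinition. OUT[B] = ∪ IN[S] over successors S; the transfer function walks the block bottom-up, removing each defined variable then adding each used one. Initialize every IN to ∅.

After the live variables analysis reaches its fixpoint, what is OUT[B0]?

Converged values:
  B0: | IN={a, b, d} | OUT={a, c, d}
  B1: | IN={a, c, d} | OUT={a, b, c, d}
  B2: | IN={a, b, c, d} | OUT={a, b, c, d, f}
  B3: | IN={a, b, c, d, f} | OUT={c, d, e}
  B4: | IN={c, d, e} | OUT={c}
  B5: | IN={c} | OUT={}

Merge at B0: OUT[B0] = IN[B1] = {a, c, d}

Answer: {a, c, d}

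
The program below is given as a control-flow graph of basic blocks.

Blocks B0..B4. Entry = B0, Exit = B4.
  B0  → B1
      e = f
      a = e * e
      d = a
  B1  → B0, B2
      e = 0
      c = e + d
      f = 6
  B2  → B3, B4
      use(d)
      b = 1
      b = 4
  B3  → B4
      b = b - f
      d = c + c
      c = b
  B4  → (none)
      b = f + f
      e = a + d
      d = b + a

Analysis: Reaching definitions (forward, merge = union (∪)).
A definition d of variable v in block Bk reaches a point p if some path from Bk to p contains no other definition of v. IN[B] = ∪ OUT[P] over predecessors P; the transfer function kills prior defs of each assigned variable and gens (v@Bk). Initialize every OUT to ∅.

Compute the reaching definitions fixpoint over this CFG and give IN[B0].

Fixpoint table:
  B0:   IN={a@B0, c@B1, d@B0, e@B1, f@B1}   OUT={a@B0, c@B1, d@B0, e@B0, f@B1}
  B1:   IN={a@B0, c@B1, d@B0, e@B0, f@B1}   OUT={a@B0, c@B1, d@B0, e@B1, f@B1}
  B2:   IN={a@B0, c@B1, d@B0, e@B1, f@B1}   OUT={a@B0, b@B2, c@B1, d@B0, e@B1, f@B1}
  B3:   IN={a@B0, b@B2, c@B1, d@B0, e@B1, f@B1}   OUT={a@B0, b@B3, c@B3, d@B3, e@B1, f@B1}
  B4:   IN={a@B0, b@B2, b@B3, c@B1, c@B3, d@B0, d@B3, e@B1, f@B1}   OUT={a@B0, b@B4, c@B1, c@B3, d@B4, e@B4, f@B1}

Merge at B0 (entry node, so the boundary value {} is joined with the incoming edge(s)): IN[B0] = {} ⊔ OUT[B1] = {a@B0, c@B1, d@B0, e@B1, f@B1}

Answer: {a@B0, c@B1, d@B0, e@B1, f@B1}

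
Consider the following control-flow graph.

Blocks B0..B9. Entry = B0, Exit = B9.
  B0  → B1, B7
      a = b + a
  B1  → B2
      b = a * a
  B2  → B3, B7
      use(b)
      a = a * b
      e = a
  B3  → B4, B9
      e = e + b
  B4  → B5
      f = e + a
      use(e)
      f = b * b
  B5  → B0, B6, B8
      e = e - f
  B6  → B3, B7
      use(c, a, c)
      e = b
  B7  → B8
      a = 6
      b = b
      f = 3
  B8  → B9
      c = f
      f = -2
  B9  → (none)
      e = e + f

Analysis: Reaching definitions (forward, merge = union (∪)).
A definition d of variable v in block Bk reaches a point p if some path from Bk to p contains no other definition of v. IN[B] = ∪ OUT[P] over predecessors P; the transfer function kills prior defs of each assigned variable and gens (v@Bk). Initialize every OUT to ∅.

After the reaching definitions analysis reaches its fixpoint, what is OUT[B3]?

Answer: {a@B2, b@B1, e@B3, f@B4}

Trace:
Converged values:
  B0:  IN={a@B2, b@B1, e@B5, f@B4}  OUT={a@B0, b@B1, e@B5, f@B4}
  B1:  IN={a@B0, b@B1, e@B5, f@B4}  OUT={a@B0, b@B1, e@B5, f@B4}
  B2:  IN={a@B0, b@B1, e@B5, f@B4}  OUT={a@B2, b@B1, e@B2, f@B4}
  B3:  IN={a@B2, b@B1, e@B2, e@B6, f@B4}  OUT={a@B2, b@B1, e@B3, f@B4}
  B4:  IN={a@B2, b@B1, e@B3, f@B4}  OUT={a@B2, b@B1, e@B3, f@B4}
  B5:  IN={a@B2, b@B1, e@B3, f@B4}  OUT={a@B2, b@B1, e@B5, f@B4}
  B6:  IN={a@B2, b@B1, e@B5, f@B4}  OUT={a@B2, b@B1, e@B6, f@B4}
  B7:  IN={a@B0, a@B2, b@B1, e@B2, e@B5, e@B6, f@B4}  OUT={a@B7, b@B7, e@B2, e@B5, e@B6, f@B7}
  B8:  IN={a@B2, a@B7, b@B1, b@B7, e@B2, e@B5, e@B6, f@B4, f@B7}  OUT={a@B2, a@B7, b@B1, b@B7, c@B8, e@B2, e@B5, e@B6, f@B8}
  B9:  IN={a@B2, a@B7, b@B1, b@B7, c@B8, e@B2, e@B3, e@B5, e@B6, f@B4, f@B8}  OUT={a@B2, a@B7, b@B1, b@B7, c@B8, e@B9, f@B4, f@B8}

Merge at B3: IN[B3] = OUT[B2] ⊔ OUT[B6] = {a@B2, b@B1, e@B2, e@B6, f@B4}
Applying B3's transfer function to that IN value gives OUT[B3] (row B3 above).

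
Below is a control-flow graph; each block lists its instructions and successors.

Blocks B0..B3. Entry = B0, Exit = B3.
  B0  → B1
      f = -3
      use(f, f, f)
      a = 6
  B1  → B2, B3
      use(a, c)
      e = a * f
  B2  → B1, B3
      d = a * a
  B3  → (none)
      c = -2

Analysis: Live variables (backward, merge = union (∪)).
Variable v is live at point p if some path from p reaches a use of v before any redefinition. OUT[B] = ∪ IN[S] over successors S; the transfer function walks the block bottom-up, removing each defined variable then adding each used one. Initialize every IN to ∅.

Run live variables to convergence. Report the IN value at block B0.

Fixpoint table:
  B0:   IN={c}   OUT={a, c, f}
  B1:   IN={a, c, f}   OUT={a, c, f}
  B2:   IN={a, c, f}   OUT={a, c, f}
  B3:   IN={}   OUT={}

Merge at B0: OUT[B0] = IN[B1] = {a, c, f}
Applying B0's transfer function to that OUT value gives IN[B0] (row B0 above).

Answer: {c}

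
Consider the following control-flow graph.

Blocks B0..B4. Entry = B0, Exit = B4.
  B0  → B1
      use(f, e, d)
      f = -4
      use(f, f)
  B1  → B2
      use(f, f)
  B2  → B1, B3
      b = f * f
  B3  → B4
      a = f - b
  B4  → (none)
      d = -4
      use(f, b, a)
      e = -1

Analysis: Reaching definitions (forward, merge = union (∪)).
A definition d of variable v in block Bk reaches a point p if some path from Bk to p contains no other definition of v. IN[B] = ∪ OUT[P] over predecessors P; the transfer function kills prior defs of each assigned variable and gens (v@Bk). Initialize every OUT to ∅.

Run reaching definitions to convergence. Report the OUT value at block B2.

Answer: {b@B2, f@B0}

Derivation:
Per-block solution:
  B0:  IN={}  OUT={f@B0}
  B1:  IN={b@B2, f@B0}  OUT={b@B2, f@B0}
  B2:  IN={b@B2, f@B0}  OUT={b@B2, f@B0}
  B3:  IN={b@B2, f@B0}  OUT={a@B3, b@B2, f@B0}
  B4:  IN={a@B3, b@B2, f@B0}  OUT={a@B3, b@B2, d@B4, e@B4, f@B0}

Merge at B2: IN[B2] = OUT[B1] = {b@B2, f@B0}
Applying B2's transfer function to that IN value gives OUT[B2] (row B2 above).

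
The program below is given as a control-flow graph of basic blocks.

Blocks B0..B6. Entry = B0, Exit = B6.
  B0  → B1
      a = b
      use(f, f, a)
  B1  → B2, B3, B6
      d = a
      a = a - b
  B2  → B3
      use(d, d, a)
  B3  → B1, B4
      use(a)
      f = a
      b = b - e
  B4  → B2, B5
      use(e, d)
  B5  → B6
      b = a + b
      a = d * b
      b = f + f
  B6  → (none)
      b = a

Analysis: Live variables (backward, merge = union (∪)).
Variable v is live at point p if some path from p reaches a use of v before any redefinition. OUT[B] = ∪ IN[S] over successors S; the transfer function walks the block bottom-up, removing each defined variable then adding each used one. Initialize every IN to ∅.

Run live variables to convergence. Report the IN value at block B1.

Fixpoint table:
  B0: | IN={b, e, f} | OUT={a, b, e}
  B1: | IN={a, b, e} | OUT={a, b, d, e}
  B2: | IN={a, b, d, e} | OUT={a, b, d, e}
  B3: | IN={a, b, d, e} | OUT={a, b, d, e, f}
  B4: | IN={a, b, d, e, f} | OUT={a, b, d, e, f}
  B5: | IN={a, b, d, f} | OUT={a}
  B6: | IN={a} | OUT={}

Merge at B1: OUT[B1] = IN[B2] ⊔ IN[B3] ⊔ IN[B6] = {a, b, d, e}
Applying B1's transfer function to that OUT value gives IN[B1] (row B1 above).

Answer: {a, b, e}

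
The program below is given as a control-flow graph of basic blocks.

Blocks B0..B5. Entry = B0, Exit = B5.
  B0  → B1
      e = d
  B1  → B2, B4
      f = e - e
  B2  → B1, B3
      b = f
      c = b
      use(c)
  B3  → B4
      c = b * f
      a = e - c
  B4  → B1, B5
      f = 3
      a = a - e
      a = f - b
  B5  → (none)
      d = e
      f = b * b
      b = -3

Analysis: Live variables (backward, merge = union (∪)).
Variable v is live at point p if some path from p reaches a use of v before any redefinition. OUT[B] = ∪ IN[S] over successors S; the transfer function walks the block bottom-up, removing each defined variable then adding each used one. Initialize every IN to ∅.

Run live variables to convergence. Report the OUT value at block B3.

Answer: {a, b, e}

Derivation:
Fixpoint table:
  B0: | IN={a, b, d} | OUT={a, b, e}
  B1: | IN={a, b, e} | OUT={a, b, e, f}
  B2: | IN={a, e, f} | OUT={a, b, e, f}
  B3: | IN={b, e, f} | OUT={a, b, e}
  B4: | IN={a, b, e} | OUT={a, b, e}
  B5: | IN={b, e} | OUT={}

Merge at B3: OUT[B3] = IN[B4] = {a, b, e}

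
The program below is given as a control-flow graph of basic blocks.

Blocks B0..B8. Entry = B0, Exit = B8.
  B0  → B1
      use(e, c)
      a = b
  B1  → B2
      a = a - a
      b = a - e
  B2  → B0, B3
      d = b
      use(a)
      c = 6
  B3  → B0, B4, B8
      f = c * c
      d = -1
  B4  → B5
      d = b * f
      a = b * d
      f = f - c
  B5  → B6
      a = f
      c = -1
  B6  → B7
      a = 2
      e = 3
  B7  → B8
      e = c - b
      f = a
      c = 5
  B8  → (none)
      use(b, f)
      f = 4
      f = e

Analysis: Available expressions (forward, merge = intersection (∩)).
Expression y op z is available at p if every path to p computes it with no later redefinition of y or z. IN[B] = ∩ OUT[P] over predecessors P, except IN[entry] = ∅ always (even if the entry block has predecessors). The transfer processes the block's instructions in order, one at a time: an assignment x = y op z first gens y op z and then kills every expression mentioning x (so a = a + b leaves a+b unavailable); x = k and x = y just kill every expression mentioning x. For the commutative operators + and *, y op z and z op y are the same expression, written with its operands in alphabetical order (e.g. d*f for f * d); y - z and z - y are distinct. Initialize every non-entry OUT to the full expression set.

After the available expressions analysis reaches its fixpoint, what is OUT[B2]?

Answer: {a-e}

Working:
Per-block solution:
  B0: | IN={} | OUT={}
  B1: | IN={} | OUT={a-e}
  B2: | IN={a-e} | OUT={a-e}
  B3: | IN={a-e} | OUT={a-e, c*c}
  B4: | IN={a-e, c*c} | OUT={b*d, c*c}
  B5: | IN={b*d, c*c} | OUT={b*d}
  B6: | IN={b*d} | OUT={b*d}
  B7: | IN={b*d} | OUT={b*d}
  B8: | IN={} | OUT={}

Merge at B2: IN[B2] = OUT[B1] = {a-e}
Applying B2's transfer function to that IN value gives OUT[B2] (row B2 above).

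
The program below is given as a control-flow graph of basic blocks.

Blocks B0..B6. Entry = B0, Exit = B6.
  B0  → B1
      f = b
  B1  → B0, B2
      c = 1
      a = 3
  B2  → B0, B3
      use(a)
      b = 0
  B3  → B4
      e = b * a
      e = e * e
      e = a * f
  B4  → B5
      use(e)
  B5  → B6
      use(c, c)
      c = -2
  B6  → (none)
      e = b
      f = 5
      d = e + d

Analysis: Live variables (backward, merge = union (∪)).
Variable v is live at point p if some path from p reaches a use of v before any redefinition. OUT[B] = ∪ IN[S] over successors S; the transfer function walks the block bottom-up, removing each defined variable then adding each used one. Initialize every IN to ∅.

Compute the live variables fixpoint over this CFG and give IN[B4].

Answer: {b, c, d, e}

Working:
Converged values:
  B0: | IN={b, d} | OUT={b, d, f}
  B1: | IN={b, d, f} | OUT={a, b, c, d, f}
  B2: | IN={a, c, d, f} | OUT={a, b, c, d, f}
  B3: | IN={a, b, c, d, f} | OUT={b, c, d, e}
  B4: | IN={b, c, d, e} | OUT={b, c, d}
  B5: | IN={b, c, d} | OUT={b, d}
  B6: | IN={b, d} | OUT={}

Merge at B4: OUT[B4] = IN[B5] = {b, c, d}
Applying B4's transfer function to that OUT value gives IN[B4] (row B4 above).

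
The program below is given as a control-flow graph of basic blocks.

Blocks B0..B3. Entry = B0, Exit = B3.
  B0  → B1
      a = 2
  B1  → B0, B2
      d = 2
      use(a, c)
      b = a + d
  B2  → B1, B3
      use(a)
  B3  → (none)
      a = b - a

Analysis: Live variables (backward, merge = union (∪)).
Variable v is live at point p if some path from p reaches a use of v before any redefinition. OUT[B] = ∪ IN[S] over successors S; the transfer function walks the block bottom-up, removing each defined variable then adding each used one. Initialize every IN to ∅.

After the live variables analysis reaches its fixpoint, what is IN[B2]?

Converged values:
  B0: | IN={c} | OUT={a, c}
  B1: | IN={a, c} | OUT={a, b, c}
  B2: | IN={a, b, c} | OUT={a, b, c}
  B3: | IN={a, b} | OUT={}

Merge at B2: OUT[B2] = IN[B1] ⊔ IN[B3] = {a, b, c}
Applying B2's transfer function to that OUT value gives IN[B2] (row B2 above).

Answer: {a, b, c}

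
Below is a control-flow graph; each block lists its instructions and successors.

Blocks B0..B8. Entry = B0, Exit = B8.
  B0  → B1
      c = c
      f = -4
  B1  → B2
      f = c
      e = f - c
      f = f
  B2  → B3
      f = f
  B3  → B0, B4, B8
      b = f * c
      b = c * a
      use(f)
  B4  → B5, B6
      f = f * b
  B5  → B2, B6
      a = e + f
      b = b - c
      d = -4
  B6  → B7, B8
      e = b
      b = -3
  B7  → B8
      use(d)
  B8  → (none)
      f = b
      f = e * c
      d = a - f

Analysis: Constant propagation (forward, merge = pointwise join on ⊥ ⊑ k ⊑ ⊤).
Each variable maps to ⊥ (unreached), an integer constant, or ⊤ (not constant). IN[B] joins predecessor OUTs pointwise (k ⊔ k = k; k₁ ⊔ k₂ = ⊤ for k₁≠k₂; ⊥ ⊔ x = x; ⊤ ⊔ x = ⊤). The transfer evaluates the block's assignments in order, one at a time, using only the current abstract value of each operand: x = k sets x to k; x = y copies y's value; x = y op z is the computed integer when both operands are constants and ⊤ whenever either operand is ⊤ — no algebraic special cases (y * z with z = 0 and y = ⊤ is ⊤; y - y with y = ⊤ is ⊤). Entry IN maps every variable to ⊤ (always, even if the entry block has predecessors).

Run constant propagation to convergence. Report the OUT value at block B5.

Answer: {a: ⊤, b: ⊤, c: ⊤, d: -4, e: ⊤, f: ⊤}

Derivation:
Per-block solution:
  B0:   IN=(all ⊤)   OUT={f:-4; rest ⊤}
  B1:   IN={f:-4; rest ⊤}   OUT=(all ⊤)
  B2:   IN=(all ⊤)   OUT=(all ⊤)
  B3:   IN=(all ⊤)   OUT=(all ⊤)
  B4:   IN=(all ⊤)   OUT=(all ⊤)
  B5:   IN=(all ⊤)   OUT={d:-4; rest ⊤}
  B6:   IN=(all ⊤)   OUT={b:-3; rest ⊤}
  B7:   IN={b:-3; rest ⊤}   OUT={b:-3; rest ⊤}
  B8:   IN=(all ⊤)   OUT=(all ⊤)

Merge at B5: IN[B5] = OUT[B4] = {a: ⊤, b: ⊤, c: ⊤, d: ⊤, e: ⊤, f: ⊤}
Applying B5's transfer function to that IN value gives OUT[B5] (row B5 above).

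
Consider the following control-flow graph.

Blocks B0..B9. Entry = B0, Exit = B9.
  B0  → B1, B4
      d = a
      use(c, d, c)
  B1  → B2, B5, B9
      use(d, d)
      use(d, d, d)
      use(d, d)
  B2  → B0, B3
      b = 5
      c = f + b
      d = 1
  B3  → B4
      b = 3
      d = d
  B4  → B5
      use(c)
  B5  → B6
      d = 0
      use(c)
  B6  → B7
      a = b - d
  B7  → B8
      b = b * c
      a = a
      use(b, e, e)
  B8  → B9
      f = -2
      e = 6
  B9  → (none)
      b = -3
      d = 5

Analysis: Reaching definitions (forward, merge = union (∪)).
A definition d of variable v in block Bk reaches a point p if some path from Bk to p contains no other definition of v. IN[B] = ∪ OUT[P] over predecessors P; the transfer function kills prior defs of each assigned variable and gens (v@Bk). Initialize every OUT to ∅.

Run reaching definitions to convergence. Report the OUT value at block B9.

Per-block solution:
  B0:  IN={b@B2, c@B2, d@B2}  OUT={b@B2, c@B2, d@B0}
  B1:  IN={b@B2, c@B2, d@B0}  OUT={b@B2, c@B2, d@B0}
  B2:  IN={b@B2, c@B2, d@B0}  OUT={b@B2, c@B2, d@B2}
  B3:  IN={b@B2, c@B2, d@B2}  OUT={b@B3, c@B2, d@B3}
  B4:  IN={b@B2, b@B3, c@B2, d@B0, d@B3}  OUT={b@B2, b@B3, c@B2, d@B0, d@B3}
  B5:  IN={b@B2, b@B3, c@B2, d@B0, d@B3}  OUT={b@B2, b@B3, c@B2, d@B5}
  B6:  IN={b@B2, b@B3, c@B2, d@B5}  OUT={a@B6, b@B2, b@B3, c@B2, d@B5}
  B7:  IN={a@B6, b@B2, b@B3, c@B2, d@B5}  OUT={a@B7, b@B7, c@B2, d@B5}
  B8:  IN={a@B7, b@B7, c@B2, d@B5}  OUT={a@B7, b@B7, c@B2, d@B5, e@B8, f@B8}
  B9:  IN={a@B7, b@B2, b@B7, c@B2, d@B0, d@B5, e@B8, f@B8}  OUT={a@B7, b@B9, c@B2, d@B9, e@B8, f@B8}

Merge at B9: IN[B9] = OUT[B1] ⊔ OUT[B8] = {a@B7, b@B2, b@B7, c@B2, d@B0, d@B5, e@B8, f@B8}
Applying B9's transfer function to that IN value gives OUT[B9] (row B9 above).

Answer: {a@B7, b@B9, c@B2, d@B9, e@B8, f@B8}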